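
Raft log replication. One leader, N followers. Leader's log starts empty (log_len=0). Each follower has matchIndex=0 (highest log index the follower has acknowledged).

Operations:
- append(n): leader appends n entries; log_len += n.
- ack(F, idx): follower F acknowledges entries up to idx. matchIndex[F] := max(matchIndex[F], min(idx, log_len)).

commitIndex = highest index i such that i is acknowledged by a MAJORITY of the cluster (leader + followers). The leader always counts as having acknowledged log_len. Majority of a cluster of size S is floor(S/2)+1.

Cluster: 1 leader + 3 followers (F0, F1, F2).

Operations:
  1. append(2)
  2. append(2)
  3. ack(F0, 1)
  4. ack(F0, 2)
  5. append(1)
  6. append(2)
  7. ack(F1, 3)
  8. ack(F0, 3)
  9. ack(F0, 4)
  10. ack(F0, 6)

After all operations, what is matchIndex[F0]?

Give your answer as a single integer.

Answer: 6

Derivation:
Op 1: append 2 -> log_len=2
Op 2: append 2 -> log_len=4
Op 3: F0 acks idx 1 -> match: F0=1 F1=0 F2=0; commitIndex=0
Op 4: F0 acks idx 2 -> match: F0=2 F1=0 F2=0; commitIndex=0
Op 5: append 1 -> log_len=5
Op 6: append 2 -> log_len=7
Op 7: F1 acks idx 3 -> match: F0=2 F1=3 F2=0; commitIndex=2
Op 8: F0 acks idx 3 -> match: F0=3 F1=3 F2=0; commitIndex=3
Op 9: F0 acks idx 4 -> match: F0=4 F1=3 F2=0; commitIndex=3
Op 10: F0 acks idx 6 -> match: F0=6 F1=3 F2=0; commitIndex=3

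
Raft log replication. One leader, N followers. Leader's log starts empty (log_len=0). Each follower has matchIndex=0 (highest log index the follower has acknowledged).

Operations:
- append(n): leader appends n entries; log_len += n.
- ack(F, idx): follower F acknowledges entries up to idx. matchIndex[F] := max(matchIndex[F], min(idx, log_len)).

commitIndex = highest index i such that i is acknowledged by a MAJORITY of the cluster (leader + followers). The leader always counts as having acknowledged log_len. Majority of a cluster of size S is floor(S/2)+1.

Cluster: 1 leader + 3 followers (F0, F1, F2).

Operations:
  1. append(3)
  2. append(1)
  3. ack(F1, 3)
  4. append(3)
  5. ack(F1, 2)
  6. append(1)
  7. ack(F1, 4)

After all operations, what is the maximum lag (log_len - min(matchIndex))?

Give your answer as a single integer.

Op 1: append 3 -> log_len=3
Op 2: append 1 -> log_len=4
Op 3: F1 acks idx 3 -> match: F0=0 F1=3 F2=0; commitIndex=0
Op 4: append 3 -> log_len=7
Op 5: F1 acks idx 2 -> match: F0=0 F1=3 F2=0; commitIndex=0
Op 6: append 1 -> log_len=8
Op 7: F1 acks idx 4 -> match: F0=0 F1=4 F2=0; commitIndex=0

Answer: 8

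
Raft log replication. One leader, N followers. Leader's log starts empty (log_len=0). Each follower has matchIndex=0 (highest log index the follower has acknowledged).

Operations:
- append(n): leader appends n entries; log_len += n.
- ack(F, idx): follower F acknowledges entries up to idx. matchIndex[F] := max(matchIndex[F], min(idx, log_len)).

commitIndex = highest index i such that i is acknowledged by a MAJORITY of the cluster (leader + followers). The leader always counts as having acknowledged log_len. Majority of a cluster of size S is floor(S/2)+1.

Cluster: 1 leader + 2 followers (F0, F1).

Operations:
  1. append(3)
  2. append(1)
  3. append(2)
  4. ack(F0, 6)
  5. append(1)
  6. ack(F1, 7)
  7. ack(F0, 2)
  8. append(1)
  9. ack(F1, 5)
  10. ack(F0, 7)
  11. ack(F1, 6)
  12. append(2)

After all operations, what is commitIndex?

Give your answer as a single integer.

Op 1: append 3 -> log_len=3
Op 2: append 1 -> log_len=4
Op 3: append 2 -> log_len=6
Op 4: F0 acks idx 6 -> match: F0=6 F1=0; commitIndex=6
Op 5: append 1 -> log_len=7
Op 6: F1 acks idx 7 -> match: F0=6 F1=7; commitIndex=7
Op 7: F0 acks idx 2 -> match: F0=6 F1=7; commitIndex=7
Op 8: append 1 -> log_len=8
Op 9: F1 acks idx 5 -> match: F0=6 F1=7; commitIndex=7
Op 10: F0 acks idx 7 -> match: F0=7 F1=7; commitIndex=7
Op 11: F1 acks idx 6 -> match: F0=7 F1=7; commitIndex=7
Op 12: append 2 -> log_len=10

Answer: 7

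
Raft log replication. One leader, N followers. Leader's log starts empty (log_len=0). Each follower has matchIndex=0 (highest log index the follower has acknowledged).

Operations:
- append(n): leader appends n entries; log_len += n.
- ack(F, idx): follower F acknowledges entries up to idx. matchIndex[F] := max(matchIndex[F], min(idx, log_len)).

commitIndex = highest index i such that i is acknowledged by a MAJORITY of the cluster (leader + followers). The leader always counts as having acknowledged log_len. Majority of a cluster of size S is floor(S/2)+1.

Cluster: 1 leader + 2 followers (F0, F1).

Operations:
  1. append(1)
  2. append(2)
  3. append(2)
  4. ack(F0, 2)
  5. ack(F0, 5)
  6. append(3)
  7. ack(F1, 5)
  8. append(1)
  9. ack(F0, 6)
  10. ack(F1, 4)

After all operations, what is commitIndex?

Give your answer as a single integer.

Answer: 6

Derivation:
Op 1: append 1 -> log_len=1
Op 2: append 2 -> log_len=3
Op 3: append 2 -> log_len=5
Op 4: F0 acks idx 2 -> match: F0=2 F1=0; commitIndex=2
Op 5: F0 acks idx 5 -> match: F0=5 F1=0; commitIndex=5
Op 6: append 3 -> log_len=8
Op 7: F1 acks idx 5 -> match: F0=5 F1=5; commitIndex=5
Op 8: append 1 -> log_len=9
Op 9: F0 acks idx 6 -> match: F0=6 F1=5; commitIndex=6
Op 10: F1 acks idx 4 -> match: F0=6 F1=5; commitIndex=6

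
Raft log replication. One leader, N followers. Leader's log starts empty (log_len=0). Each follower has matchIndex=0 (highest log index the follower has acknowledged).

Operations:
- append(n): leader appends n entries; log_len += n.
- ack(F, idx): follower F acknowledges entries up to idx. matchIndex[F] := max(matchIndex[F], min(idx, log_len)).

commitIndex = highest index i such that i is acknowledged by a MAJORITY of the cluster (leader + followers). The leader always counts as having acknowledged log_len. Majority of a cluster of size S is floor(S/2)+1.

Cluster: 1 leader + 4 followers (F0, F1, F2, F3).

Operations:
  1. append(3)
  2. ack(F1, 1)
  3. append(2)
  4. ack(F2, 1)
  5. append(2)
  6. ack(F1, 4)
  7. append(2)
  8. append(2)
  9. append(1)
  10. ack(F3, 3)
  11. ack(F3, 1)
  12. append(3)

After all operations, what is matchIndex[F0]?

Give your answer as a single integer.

Op 1: append 3 -> log_len=3
Op 2: F1 acks idx 1 -> match: F0=0 F1=1 F2=0 F3=0; commitIndex=0
Op 3: append 2 -> log_len=5
Op 4: F2 acks idx 1 -> match: F0=0 F1=1 F2=1 F3=0; commitIndex=1
Op 5: append 2 -> log_len=7
Op 6: F1 acks idx 4 -> match: F0=0 F1=4 F2=1 F3=0; commitIndex=1
Op 7: append 2 -> log_len=9
Op 8: append 2 -> log_len=11
Op 9: append 1 -> log_len=12
Op 10: F3 acks idx 3 -> match: F0=0 F1=4 F2=1 F3=3; commitIndex=3
Op 11: F3 acks idx 1 -> match: F0=0 F1=4 F2=1 F3=3; commitIndex=3
Op 12: append 3 -> log_len=15

Answer: 0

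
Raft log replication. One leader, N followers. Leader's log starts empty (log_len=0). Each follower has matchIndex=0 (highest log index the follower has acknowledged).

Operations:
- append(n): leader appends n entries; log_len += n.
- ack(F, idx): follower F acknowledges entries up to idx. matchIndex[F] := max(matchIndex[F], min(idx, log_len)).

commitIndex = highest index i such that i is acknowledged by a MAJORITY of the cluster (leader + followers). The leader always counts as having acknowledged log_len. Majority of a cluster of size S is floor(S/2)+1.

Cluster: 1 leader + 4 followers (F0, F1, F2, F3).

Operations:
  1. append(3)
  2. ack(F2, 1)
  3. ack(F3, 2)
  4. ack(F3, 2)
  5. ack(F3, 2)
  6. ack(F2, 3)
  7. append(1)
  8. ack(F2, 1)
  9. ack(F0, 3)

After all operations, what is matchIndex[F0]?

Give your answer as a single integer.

Answer: 3

Derivation:
Op 1: append 3 -> log_len=3
Op 2: F2 acks idx 1 -> match: F0=0 F1=0 F2=1 F3=0; commitIndex=0
Op 3: F3 acks idx 2 -> match: F0=0 F1=0 F2=1 F3=2; commitIndex=1
Op 4: F3 acks idx 2 -> match: F0=0 F1=0 F2=1 F3=2; commitIndex=1
Op 5: F3 acks idx 2 -> match: F0=0 F1=0 F2=1 F3=2; commitIndex=1
Op 6: F2 acks idx 3 -> match: F0=0 F1=0 F2=3 F3=2; commitIndex=2
Op 7: append 1 -> log_len=4
Op 8: F2 acks idx 1 -> match: F0=0 F1=0 F2=3 F3=2; commitIndex=2
Op 9: F0 acks idx 3 -> match: F0=3 F1=0 F2=3 F3=2; commitIndex=3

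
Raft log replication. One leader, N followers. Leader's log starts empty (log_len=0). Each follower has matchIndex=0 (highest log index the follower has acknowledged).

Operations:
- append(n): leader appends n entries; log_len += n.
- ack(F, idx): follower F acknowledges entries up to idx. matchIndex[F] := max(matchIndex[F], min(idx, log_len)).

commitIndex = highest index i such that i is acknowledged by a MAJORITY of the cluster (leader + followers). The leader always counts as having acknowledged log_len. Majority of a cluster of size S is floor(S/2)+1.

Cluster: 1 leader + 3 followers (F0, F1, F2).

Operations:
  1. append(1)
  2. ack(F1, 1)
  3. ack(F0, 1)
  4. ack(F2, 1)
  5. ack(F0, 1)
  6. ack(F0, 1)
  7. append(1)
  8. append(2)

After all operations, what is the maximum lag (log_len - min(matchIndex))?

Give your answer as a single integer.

Answer: 3

Derivation:
Op 1: append 1 -> log_len=1
Op 2: F1 acks idx 1 -> match: F0=0 F1=1 F2=0; commitIndex=0
Op 3: F0 acks idx 1 -> match: F0=1 F1=1 F2=0; commitIndex=1
Op 4: F2 acks idx 1 -> match: F0=1 F1=1 F2=1; commitIndex=1
Op 5: F0 acks idx 1 -> match: F0=1 F1=1 F2=1; commitIndex=1
Op 6: F0 acks idx 1 -> match: F0=1 F1=1 F2=1; commitIndex=1
Op 7: append 1 -> log_len=2
Op 8: append 2 -> log_len=4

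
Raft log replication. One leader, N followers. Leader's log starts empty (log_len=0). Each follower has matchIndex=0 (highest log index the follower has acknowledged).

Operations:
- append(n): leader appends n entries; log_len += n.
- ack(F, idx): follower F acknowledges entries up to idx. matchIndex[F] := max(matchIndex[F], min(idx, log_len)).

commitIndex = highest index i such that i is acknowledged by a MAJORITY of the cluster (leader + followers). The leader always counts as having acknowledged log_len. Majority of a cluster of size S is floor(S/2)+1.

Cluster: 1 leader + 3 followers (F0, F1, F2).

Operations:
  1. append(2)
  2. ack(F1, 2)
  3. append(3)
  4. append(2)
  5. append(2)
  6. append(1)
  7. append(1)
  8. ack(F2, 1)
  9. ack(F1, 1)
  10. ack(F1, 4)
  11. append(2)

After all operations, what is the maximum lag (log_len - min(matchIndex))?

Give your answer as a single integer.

Op 1: append 2 -> log_len=2
Op 2: F1 acks idx 2 -> match: F0=0 F1=2 F2=0; commitIndex=0
Op 3: append 3 -> log_len=5
Op 4: append 2 -> log_len=7
Op 5: append 2 -> log_len=9
Op 6: append 1 -> log_len=10
Op 7: append 1 -> log_len=11
Op 8: F2 acks idx 1 -> match: F0=0 F1=2 F2=1; commitIndex=1
Op 9: F1 acks idx 1 -> match: F0=0 F1=2 F2=1; commitIndex=1
Op 10: F1 acks idx 4 -> match: F0=0 F1=4 F2=1; commitIndex=1
Op 11: append 2 -> log_len=13

Answer: 13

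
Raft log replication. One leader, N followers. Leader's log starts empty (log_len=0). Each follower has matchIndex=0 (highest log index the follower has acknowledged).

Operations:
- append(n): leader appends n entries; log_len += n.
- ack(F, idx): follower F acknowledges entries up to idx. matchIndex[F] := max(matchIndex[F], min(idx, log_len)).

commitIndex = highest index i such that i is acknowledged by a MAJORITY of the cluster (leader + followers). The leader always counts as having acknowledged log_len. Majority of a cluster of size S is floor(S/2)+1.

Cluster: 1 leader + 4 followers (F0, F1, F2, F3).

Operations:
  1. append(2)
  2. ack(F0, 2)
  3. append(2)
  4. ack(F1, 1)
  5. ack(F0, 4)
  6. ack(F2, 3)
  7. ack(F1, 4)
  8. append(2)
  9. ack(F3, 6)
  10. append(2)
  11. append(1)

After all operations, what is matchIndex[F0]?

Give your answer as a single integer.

Op 1: append 2 -> log_len=2
Op 2: F0 acks idx 2 -> match: F0=2 F1=0 F2=0 F3=0; commitIndex=0
Op 3: append 2 -> log_len=4
Op 4: F1 acks idx 1 -> match: F0=2 F1=1 F2=0 F3=0; commitIndex=1
Op 5: F0 acks idx 4 -> match: F0=4 F1=1 F2=0 F3=0; commitIndex=1
Op 6: F2 acks idx 3 -> match: F0=4 F1=1 F2=3 F3=0; commitIndex=3
Op 7: F1 acks idx 4 -> match: F0=4 F1=4 F2=3 F3=0; commitIndex=4
Op 8: append 2 -> log_len=6
Op 9: F3 acks idx 6 -> match: F0=4 F1=4 F2=3 F3=6; commitIndex=4
Op 10: append 2 -> log_len=8
Op 11: append 1 -> log_len=9

Answer: 4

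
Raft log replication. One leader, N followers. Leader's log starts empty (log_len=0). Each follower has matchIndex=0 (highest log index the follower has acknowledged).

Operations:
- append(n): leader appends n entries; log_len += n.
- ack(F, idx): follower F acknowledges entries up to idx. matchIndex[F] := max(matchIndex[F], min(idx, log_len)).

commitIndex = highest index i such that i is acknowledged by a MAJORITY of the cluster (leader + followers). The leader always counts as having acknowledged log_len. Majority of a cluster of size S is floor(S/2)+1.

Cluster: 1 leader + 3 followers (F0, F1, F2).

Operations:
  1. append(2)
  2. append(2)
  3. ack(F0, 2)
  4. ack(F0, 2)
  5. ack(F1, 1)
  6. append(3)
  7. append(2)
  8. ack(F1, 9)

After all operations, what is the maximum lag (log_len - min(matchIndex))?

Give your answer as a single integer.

Op 1: append 2 -> log_len=2
Op 2: append 2 -> log_len=4
Op 3: F0 acks idx 2 -> match: F0=2 F1=0 F2=0; commitIndex=0
Op 4: F0 acks idx 2 -> match: F0=2 F1=0 F2=0; commitIndex=0
Op 5: F1 acks idx 1 -> match: F0=2 F1=1 F2=0; commitIndex=1
Op 6: append 3 -> log_len=7
Op 7: append 2 -> log_len=9
Op 8: F1 acks idx 9 -> match: F0=2 F1=9 F2=0; commitIndex=2

Answer: 9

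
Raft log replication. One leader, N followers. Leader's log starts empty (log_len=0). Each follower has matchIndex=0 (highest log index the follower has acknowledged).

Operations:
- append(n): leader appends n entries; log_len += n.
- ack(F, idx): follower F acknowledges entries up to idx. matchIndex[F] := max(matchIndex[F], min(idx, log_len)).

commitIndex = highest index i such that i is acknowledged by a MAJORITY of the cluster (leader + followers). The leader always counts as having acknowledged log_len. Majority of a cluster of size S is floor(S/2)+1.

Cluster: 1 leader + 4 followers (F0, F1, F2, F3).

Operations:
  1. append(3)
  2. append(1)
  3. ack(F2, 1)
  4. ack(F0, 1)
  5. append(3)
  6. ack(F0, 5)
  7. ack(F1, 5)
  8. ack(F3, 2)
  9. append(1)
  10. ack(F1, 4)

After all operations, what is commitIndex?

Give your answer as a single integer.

Answer: 5

Derivation:
Op 1: append 3 -> log_len=3
Op 2: append 1 -> log_len=4
Op 3: F2 acks idx 1 -> match: F0=0 F1=0 F2=1 F3=0; commitIndex=0
Op 4: F0 acks idx 1 -> match: F0=1 F1=0 F2=1 F3=0; commitIndex=1
Op 5: append 3 -> log_len=7
Op 6: F0 acks idx 5 -> match: F0=5 F1=0 F2=1 F3=0; commitIndex=1
Op 7: F1 acks idx 5 -> match: F0=5 F1=5 F2=1 F3=0; commitIndex=5
Op 8: F3 acks idx 2 -> match: F0=5 F1=5 F2=1 F3=2; commitIndex=5
Op 9: append 1 -> log_len=8
Op 10: F1 acks idx 4 -> match: F0=5 F1=5 F2=1 F3=2; commitIndex=5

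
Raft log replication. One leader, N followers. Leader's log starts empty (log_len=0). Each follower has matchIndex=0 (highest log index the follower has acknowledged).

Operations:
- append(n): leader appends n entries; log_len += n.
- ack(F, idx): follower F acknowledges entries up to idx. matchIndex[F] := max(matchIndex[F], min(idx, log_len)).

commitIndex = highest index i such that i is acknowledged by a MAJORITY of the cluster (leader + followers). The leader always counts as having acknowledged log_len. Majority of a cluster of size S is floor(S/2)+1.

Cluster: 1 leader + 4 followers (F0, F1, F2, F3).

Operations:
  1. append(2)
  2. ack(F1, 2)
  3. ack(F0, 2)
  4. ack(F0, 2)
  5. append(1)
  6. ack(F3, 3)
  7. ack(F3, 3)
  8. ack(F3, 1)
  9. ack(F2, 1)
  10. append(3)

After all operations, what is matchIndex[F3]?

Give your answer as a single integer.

Op 1: append 2 -> log_len=2
Op 2: F1 acks idx 2 -> match: F0=0 F1=2 F2=0 F3=0; commitIndex=0
Op 3: F0 acks idx 2 -> match: F0=2 F1=2 F2=0 F3=0; commitIndex=2
Op 4: F0 acks idx 2 -> match: F0=2 F1=2 F2=0 F3=0; commitIndex=2
Op 5: append 1 -> log_len=3
Op 6: F3 acks idx 3 -> match: F0=2 F1=2 F2=0 F3=3; commitIndex=2
Op 7: F3 acks idx 3 -> match: F0=2 F1=2 F2=0 F3=3; commitIndex=2
Op 8: F3 acks idx 1 -> match: F0=2 F1=2 F2=0 F3=3; commitIndex=2
Op 9: F2 acks idx 1 -> match: F0=2 F1=2 F2=1 F3=3; commitIndex=2
Op 10: append 3 -> log_len=6

Answer: 3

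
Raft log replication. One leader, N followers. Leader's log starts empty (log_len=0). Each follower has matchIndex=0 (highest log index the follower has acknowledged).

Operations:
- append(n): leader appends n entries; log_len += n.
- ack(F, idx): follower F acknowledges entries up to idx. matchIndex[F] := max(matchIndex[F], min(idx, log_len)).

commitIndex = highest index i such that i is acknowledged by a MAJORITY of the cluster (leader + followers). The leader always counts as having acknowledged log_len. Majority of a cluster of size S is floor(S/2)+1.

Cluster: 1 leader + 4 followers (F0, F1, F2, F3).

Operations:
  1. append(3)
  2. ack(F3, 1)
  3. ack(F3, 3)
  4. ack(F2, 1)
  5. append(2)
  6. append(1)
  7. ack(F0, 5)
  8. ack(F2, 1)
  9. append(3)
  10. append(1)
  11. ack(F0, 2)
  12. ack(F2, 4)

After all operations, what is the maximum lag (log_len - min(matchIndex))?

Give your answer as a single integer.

Answer: 10

Derivation:
Op 1: append 3 -> log_len=3
Op 2: F3 acks idx 1 -> match: F0=0 F1=0 F2=0 F3=1; commitIndex=0
Op 3: F3 acks idx 3 -> match: F0=0 F1=0 F2=0 F3=3; commitIndex=0
Op 4: F2 acks idx 1 -> match: F0=0 F1=0 F2=1 F3=3; commitIndex=1
Op 5: append 2 -> log_len=5
Op 6: append 1 -> log_len=6
Op 7: F0 acks idx 5 -> match: F0=5 F1=0 F2=1 F3=3; commitIndex=3
Op 8: F2 acks idx 1 -> match: F0=5 F1=0 F2=1 F3=3; commitIndex=3
Op 9: append 3 -> log_len=9
Op 10: append 1 -> log_len=10
Op 11: F0 acks idx 2 -> match: F0=5 F1=0 F2=1 F3=3; commitIndex=3
Op 12: F2 acks idx 4 -> match: F0=5 F1=0 F2=4 F3=3; commitIndex=4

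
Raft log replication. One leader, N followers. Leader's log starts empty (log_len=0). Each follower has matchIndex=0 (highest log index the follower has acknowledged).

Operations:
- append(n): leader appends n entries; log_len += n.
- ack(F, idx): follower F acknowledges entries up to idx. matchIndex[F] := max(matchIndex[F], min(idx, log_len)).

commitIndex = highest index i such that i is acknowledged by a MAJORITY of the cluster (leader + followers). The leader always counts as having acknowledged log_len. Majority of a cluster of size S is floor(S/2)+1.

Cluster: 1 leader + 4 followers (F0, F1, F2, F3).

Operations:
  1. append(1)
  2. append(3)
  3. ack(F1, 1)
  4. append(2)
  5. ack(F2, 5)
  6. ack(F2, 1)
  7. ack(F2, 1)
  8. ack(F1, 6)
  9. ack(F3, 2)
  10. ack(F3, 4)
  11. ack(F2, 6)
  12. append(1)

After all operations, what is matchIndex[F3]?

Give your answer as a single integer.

Op 1: append 1 -> log_len=1
Op 2: append 3 -> log_len=4
Op 3: F1 acks idx 1 -> match: F0=0 F1=1 F2=0 F3=0; commitIndex=0
Op 4: append 2 -> log_len=6
Op 5: F2 acks idx 5 -> match: F0=0 F1=1 F2=5 F3=0; commitIndex=1
Op 6: F2 acks idx 1 -> match: F0=0 F1=1 F2=5 F3=0; commitIndex=1
Op 7: F2 acks idx 1 -> match: F0=0 F1=1 F2=5 F3=0; commitIndex=1
Op 8: F1 acks idx 6 -> match: F0=0 F1=6 F2=5 F3=0; commitIndex=5
Op 9: F3 acks idx 2 -> match: F0=0 F1=6 F2=5 F3=2; commitIndex=5
Op 10: F3 acks idx 4 -> match: F0=0 F1=6 F2=5 F3=4; commitIndex=5
Op 11: F2 acks idx 6 -> match: F0=0 F1=6 F2=6 F3=4; commitIndex=6
Op 12: append 1 -> log_len=7

Answer: 4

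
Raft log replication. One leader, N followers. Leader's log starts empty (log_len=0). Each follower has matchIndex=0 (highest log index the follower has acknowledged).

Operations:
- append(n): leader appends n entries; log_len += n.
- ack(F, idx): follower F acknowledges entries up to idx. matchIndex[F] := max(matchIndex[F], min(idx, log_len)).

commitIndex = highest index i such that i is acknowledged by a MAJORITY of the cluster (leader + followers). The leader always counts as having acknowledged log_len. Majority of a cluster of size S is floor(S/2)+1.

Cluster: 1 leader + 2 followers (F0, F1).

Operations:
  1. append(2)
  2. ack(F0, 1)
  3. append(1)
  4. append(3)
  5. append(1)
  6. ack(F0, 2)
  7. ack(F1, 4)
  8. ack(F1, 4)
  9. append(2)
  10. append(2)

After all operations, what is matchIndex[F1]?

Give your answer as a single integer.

Answer: 4

Derivation:
Op 1: append 2 -> log_len=2
Op 2: F0 acks idx 1 -> match: F0=1 F1=0; commitIndex=1
Op 3: append 1 -> log_len=3
Op 4: append 3 -> log_len=6
Op 5: append 1 -> log_len=7
Op 6: F0 acks idx 2 -> match: F0=2 F1=0; commitIndex=2
Op 7: F1 acks idx 4 -> match: F0=2 F1=4; commitIndex=4
Op 8: F1 acks idx 4 -> match: F0=2 F1=4; commitIndex=4
Op 9: append 2 -> log_len=9
Op 10: append 2 -> log_len=11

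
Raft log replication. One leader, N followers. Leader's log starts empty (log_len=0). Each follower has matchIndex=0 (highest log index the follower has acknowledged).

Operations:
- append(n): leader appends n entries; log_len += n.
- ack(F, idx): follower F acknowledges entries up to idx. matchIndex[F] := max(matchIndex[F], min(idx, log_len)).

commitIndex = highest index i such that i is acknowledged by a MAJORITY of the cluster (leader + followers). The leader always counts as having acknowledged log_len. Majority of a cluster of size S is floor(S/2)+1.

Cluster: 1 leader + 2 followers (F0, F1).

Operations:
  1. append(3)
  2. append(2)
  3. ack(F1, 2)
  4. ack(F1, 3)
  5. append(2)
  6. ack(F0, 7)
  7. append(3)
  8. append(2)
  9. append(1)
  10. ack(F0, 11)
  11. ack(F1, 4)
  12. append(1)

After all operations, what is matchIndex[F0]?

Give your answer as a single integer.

Answer: 11

Derivation:
Op 1: append 3 -> log_len=3
Op 2: append 2 -> log_len=5
Op 3: F1 acks idx 2 -> match: F0=0 F1=2; commitIndex=2
Op 4: F1 acks idx 3 -> match: F0=0 F1=3; commitIndex=3
Op 5: append 2 -> log_len=7
Op 6: F0 acks idx 7 -> match: F0=7 F1=3; commitIndex=7
Op 7: append 3 -> log_len=10
Op 8: append 2 -> log_len=12
Op 9: append 1 -> log_len=13
Op 10: F0 acks idx 11 -> match: F0=11 F1=3; commitIndex=11
Op 11: F1 acks idx 4 -> match: F0=11 F1=4; commitIndex=11
Op 12: append 1 -> log_len=14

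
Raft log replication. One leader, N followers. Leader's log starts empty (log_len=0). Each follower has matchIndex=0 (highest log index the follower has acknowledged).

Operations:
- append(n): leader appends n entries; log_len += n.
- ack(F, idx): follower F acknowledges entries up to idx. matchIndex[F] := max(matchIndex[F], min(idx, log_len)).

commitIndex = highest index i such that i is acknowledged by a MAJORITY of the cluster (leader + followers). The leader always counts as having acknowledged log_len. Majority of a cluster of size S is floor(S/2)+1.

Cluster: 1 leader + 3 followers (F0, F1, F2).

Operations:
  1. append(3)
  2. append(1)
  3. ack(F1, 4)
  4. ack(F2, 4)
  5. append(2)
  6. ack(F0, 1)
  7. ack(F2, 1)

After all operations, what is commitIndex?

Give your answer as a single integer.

Op 1: append 3 -> log_len=3
Op 2: append 1 -> log_len=4
Op 3: F1 acks idx 4 -> match: F0=0 F1=4 F2=0; commitIndex=0
Op 4: F2 acks idx 4 -> match: F0=0 F1=4 F2=4; commitIndex=4
Op 5: append 2 -> log_len=6
Op 6: F0 acks idx 1 -> match: F0=1 F1=4 F2=4; commitIndex=4
Op 7: F2 acks idx 1 -> match: F0=1 F1=4 F2=4; commitIndex=4

Answer: 4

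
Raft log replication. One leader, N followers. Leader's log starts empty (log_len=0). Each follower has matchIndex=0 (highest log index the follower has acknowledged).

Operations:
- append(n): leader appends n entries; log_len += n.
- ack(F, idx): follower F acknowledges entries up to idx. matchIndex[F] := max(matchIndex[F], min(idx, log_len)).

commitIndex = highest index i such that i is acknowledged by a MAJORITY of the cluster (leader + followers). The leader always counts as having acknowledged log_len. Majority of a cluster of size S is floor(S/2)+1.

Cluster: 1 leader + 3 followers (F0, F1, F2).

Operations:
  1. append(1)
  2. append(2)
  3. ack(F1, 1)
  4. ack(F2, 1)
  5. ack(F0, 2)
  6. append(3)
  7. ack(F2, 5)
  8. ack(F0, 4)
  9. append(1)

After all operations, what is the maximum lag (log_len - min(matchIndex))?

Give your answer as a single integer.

Answer: 6

Derivation:
Op 1: append 1 -> log_len=1
Op 2: append 2 -> log_len=3
Op 3: F1 acks idx 1 -> match: F0=0 F1=1 F2=0; commitIndex=0
Op 4: F2 acks idx 1 -> match: F0=0 F1=1 F2=1; commitIndex=1
Op 5: F0 acks idx 2 -> match: F0=2 F1=1 F2=1; commitIndex=1
Op 6: append 3 -> log_len=6
Op 7: F2 acks idx 5 -> match: F0=2 F1=1 F2=5; commitIndex=2
Op 8: F0 acks idx 4 -> match: F0=4 F1=1 F2=5; commitIndex=4
Op 9: append 1 -> log_len=7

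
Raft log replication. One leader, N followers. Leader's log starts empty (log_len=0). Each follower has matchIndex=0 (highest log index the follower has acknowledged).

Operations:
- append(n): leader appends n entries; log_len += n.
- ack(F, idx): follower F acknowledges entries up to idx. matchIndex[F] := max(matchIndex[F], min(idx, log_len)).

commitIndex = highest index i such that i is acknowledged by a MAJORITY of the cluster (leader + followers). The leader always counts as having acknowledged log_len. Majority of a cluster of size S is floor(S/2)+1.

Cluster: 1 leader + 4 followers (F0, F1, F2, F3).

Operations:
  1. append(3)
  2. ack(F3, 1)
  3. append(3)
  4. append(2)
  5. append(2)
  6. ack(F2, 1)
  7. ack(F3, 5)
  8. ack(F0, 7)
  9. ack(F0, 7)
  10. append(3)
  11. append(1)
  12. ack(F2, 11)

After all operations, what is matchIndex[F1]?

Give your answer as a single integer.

Answer: 0

Derivation:
Op 1: append 3 -> log_len=3
Op 2: F3 acks idx 1 -> match: F0=0 F1=0 F2=0 F3=1; commitIndex=0
Op 3: append 3 -> log_len=6
Op 4: append 2 -> log_len=8
Op 5: append 2 -> log_len=10
Op 6: F2 acks idx 1 -> match: F0=0 F1=0 F2=1 F3=1; commitIndex=1
Op 7: F3 acks idx 5 -> match: F0=0 F1=0 F2=1 F3=5; commitIndex=1
Op 8: F0 acks idx 7 -> match: F0=7 F1=0 F2=1 F3=5; commitIndex=5
Op 9: F0 acks idx 7 -> match: F0=7 F1=0 F2=1 F3=5; commitIndex=5
Op 10: append 3 -> log_len=13
Op 11: append 1 -> log_len=14
Op 12: F2 acks idx 11 -> match: F0=7 F1=0 F2=11 F3=5; commitIndex=7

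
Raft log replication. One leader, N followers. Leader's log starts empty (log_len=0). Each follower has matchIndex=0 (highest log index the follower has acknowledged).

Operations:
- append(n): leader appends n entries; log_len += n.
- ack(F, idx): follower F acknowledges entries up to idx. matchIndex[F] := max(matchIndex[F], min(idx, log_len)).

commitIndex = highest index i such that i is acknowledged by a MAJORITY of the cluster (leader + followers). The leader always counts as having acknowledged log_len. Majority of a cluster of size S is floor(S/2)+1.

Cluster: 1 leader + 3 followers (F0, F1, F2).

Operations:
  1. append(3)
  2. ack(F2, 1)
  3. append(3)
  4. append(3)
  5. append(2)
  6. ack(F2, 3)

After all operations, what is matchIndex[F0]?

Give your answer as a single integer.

Op 1: append 3 -> log_len=3
Op 2: F2 acks idx 1 -> match: F0=0 F1=0 F2=1; commitIndex=0
Op 3: append 3 -> log_len=6
Op 4: append 3 -> log_len=9
Op 5: append 2 -> log_len=11
Op 6: F2 acks idx 3 -> match: F0=0 F1=0 F2=3; commitIndex=0

Answer: 0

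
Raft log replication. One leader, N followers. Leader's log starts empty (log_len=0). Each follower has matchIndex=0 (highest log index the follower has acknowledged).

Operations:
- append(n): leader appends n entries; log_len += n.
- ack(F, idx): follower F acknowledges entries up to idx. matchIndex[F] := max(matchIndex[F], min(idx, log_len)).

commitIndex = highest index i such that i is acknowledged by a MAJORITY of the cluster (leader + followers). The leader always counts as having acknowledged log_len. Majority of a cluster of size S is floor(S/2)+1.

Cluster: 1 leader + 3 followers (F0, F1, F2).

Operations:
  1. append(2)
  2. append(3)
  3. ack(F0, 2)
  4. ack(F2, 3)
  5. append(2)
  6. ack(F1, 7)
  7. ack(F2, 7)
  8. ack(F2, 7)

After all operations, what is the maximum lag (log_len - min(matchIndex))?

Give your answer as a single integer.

Op 1: append 2 -> log_len=2
Op 2: append 3 -> log_len=5
Op 3: F0 acks idx 2 -> match: F0=2 F1=0 F2=0; commitIndex=0
Op 4: F2 acks idx 3 -> match: F0=2 F1=0 F2=3; commitIndex=2
Op 5: append 2 -> log_len=7
Op 6: F1 acks idx 7 -> match: F0=2 F1=7 F2=3; commitIndex=3
Op 7: F2 acks idx 7 -> match: F0=2 F1=7 F2=7; commitIndex=7
Op 8: F2 acks idx 7 -> match: F0=2 F1=7 F2=7; commitIndex=7

Answer: 5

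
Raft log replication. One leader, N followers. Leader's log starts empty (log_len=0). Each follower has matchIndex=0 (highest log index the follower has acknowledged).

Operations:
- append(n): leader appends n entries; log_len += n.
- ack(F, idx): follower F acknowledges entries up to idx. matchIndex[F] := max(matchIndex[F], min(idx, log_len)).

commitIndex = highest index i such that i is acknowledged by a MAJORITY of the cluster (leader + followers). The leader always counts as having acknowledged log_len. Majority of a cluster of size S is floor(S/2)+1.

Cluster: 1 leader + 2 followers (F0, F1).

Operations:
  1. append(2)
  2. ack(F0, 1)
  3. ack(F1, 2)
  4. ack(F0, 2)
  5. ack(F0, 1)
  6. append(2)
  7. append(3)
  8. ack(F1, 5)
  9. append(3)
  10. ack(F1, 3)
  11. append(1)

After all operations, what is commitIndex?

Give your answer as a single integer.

Op 1: append 2 -> log_len=2
Op 2: F0 acks idx 1 -> match: F0=1 F1=0; commitIndex=1
Op 3: F1 acks idx 2 -> match: F0=1 F1=2; commitIndex=2
Op 4: F0 acks idx 2 -> match: F0=2 F1=2; commitIndex=2
Op 5: F0 acks idx 1 -> match: F0=2 F1=2; commitIndex=2
Op 6: append 2 -> log_len=4
Op 7: append 3 -> log_len=7
Op 8: F1 acks idx 5 -> match: F0=2 F1=5; commitIndex=5
Op 9: append 3 -> log_len=10
Op 10: F1 acks idx 3 -> match: F0=2 F1=5; commitIndex=5
Op 11: append 1 -> log_len=11

Answer: 5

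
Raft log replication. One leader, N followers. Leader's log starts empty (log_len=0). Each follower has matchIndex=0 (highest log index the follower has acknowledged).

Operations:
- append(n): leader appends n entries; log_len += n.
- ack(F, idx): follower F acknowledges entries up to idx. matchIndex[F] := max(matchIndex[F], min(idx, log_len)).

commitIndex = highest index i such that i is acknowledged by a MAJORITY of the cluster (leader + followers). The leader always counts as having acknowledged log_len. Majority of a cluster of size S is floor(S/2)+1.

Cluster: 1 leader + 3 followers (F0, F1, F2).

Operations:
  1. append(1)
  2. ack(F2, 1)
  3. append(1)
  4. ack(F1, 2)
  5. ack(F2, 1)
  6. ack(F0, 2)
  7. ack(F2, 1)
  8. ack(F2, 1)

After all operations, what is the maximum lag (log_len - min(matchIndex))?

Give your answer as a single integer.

Answer: 1

Derivation:
Op 1: append 1 -> log_len=1
Op 2: F2 acks idx 1 -> match: F0=0 F1=0 F2=1; commitIndex=0
Op 3: append 1 -> log_len=2
Op 4: F1 acks idx 2 -> match: F0=0 F1=2 F2=1; commitIndex=1
Op 5: F2 acks idx 1 -> match: F0=0 F1=2 F2=1; commitIndex=1
Op 6: F0 acks idx 2 -> match: F0=2 F1=2 F2=1; commitIndex=2
Op 7: F2 acks idx 1 -> match: F0=2 F1=2 F2=1; commitIndex=2
Op 8: F2 acks idx 1 -> match: F0=2 F1=2 F2=1; commitIndex=2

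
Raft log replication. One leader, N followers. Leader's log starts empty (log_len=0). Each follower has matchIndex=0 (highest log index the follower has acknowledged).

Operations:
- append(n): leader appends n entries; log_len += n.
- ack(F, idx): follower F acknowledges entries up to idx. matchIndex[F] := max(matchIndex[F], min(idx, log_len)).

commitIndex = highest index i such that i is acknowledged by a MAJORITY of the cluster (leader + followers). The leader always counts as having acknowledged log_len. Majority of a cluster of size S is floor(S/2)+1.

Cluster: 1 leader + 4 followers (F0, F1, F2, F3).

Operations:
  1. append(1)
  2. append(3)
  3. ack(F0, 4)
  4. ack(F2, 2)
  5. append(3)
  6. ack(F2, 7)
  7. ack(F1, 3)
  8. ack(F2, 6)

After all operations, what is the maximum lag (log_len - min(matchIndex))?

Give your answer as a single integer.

Answer: 7

Derivation:
Op 1: append 1 -> log_len=1
Op 2: append 3 -> log_len=4
Op 3: F0 acks idx 4 -> match: F0=4 F1=0 F2=0 F3=0; commitIndex=0
Op 4: F2 acks idx 2 -> match: F0=4 F1=0 F2=2 F3=0; commitIndex=2
Op 5: append 3 -> log_len=7
Op 6: F2 acks idx 7 -> match: F0=4 F1=0 F2=7 F3=0; commitIndex=4
Op 7: F1 acks idx 3 -> match: F0=4 F1=3 F2=7 F3=0; commitIndex=4
Op 8: F2 acks idx 6 -> match: F0=4 F1=3 F2=7 F3=0; commitIndex=4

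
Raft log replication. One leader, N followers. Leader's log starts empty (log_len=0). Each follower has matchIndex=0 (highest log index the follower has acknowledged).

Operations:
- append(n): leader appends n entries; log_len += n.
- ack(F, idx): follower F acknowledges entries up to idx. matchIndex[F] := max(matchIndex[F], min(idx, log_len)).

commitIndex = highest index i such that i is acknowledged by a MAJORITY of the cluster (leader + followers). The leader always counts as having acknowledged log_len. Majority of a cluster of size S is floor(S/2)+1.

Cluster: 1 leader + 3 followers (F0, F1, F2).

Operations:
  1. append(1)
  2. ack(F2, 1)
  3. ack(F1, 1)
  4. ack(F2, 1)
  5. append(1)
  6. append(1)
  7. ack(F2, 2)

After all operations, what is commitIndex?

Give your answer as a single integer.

Op 1: append 1 -> log_len=1
Op 2: F2 acks idx 1 -> match: F0=0 F1=0 F2=1; commitIndex=0
Op 3: F1 acks idx 1 -> match: F0=0 F1=1 F2=1; commitIndex=1
Op 4: F2 acks idx 1 -> match: F0=0 F1=1 F2=1; commitIndex=1
Op 5: append 1 -> log_len=2
Op 6: append 1 -> log_len=3
Op 7: F2 acks idx 2 -> match: F0=0 F1=1 F2=2; commitIndex=1

Answer: 1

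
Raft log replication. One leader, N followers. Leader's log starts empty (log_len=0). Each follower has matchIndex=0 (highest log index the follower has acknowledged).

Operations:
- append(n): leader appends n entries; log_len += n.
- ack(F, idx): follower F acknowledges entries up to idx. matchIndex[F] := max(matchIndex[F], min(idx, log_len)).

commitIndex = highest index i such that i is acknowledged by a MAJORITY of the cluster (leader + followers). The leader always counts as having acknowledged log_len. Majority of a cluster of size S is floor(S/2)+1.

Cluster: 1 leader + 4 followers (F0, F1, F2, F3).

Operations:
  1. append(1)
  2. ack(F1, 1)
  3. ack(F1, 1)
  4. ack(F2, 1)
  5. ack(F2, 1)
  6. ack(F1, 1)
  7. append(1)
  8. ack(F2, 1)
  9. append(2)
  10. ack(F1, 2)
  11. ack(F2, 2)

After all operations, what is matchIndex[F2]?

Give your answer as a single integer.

Answer: 2

Derivation:
Op 1: append 1 -> log_len=1
Op 2: F1 acks idx 1 -> match: F0=0 F1=1 F2=0 F3=0; commitIndex=0
Op 3: F1 acks idx 1 -> match: F0=0 F1=1 F2=0 F3=0; commitIndex=0
Op 4: F2 acks idx 1 -> match: F0=0 F1=1 F2=1 F3=0; commitIndex=1
Op 5: F2 acks idx 1 -> match: F0=0 F1=1 F2=1 F3=0; commitIndex=1
Op 6: F1 acks idx 1 -> match: F0=0 F1=1 F2=1 F3=0; commitIndex=1
Op 7: append 1 -> log_len=2
Op 8: F2 acks idx 1 -> match: F0=0 F1=1 F2=1 F3=0; commitIndex=1
Op 9: append 2 -> log_len=4
Op 10: F1 acks idx 2 -> match: F0=0 F1=2 F2=1 F3=0; commitIndex=1
Op 11: F2 acks idx 2 -> match: F0=0 F1=2 F2=2 F3=0; commitIndex=2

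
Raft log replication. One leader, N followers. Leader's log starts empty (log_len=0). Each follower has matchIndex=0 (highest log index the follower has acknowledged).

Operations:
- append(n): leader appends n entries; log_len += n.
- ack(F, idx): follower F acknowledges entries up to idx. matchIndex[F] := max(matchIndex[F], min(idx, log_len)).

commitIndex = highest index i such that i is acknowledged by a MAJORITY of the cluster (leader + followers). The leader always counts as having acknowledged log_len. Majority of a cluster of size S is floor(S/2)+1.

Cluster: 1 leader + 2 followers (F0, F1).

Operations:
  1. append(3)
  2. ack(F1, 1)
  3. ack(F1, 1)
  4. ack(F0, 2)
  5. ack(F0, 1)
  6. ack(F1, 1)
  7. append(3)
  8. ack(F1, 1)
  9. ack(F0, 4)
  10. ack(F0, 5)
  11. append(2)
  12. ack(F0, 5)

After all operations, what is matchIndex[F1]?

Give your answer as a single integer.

Answer: 1

Derivation:
Op 1: append 3 -> log_len=3
Op 2: F1 acks idx 1 -> match: F0=0 F1=1; commitIndex=1
Op 3: F1 acks idx 1 -> match: F0=0 F1=1; commitIndex=1
Op 4: F0 acks idx 2 -> match: F0=2 F1=1; commitIndex=2
Op 5: F0 acks idx 1 -> match: F0=2 F1=1; commitIndex=2
Op 6: F1 acks idx 1 -> match: F0=2 F1=1; commitIndex=2
Op 7: append 3 -> log_len=6
Op 8: F1 acks idx 1 -> match: F0=2 F1=1; commitIndex=2
Op 9: F0 acks idx 4 -> match: F0=4 F1=1; commitIndex=4
Op 10: F0 acks idx 5 -> match: F0=5 F1=1; commitIndex=5
Op 11: append 2 -> log_len=8
Op 12: F0 acks idx 5 -> match: F0=5 F1=1; commitIndex=5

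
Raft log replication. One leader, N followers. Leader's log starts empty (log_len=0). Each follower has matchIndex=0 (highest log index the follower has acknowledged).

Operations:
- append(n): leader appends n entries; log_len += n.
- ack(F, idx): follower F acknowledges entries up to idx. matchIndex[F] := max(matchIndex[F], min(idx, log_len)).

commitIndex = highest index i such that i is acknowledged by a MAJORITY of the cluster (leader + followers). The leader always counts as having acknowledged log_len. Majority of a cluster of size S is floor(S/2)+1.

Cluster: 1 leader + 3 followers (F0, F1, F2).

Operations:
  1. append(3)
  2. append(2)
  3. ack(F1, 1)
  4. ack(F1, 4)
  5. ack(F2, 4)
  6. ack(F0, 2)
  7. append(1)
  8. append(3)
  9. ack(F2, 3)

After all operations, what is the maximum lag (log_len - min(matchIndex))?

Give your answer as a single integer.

Answer: 7

Derivation:
Op 1: append 3 -> log_len=3
Op 2: append 2 -> log_len=5
Op 3: F1 acks idx 1 -> match: F0=0 F1=1 F2=0; commitIndex=0
Op 4: F1 acks idx 4 -> match: F0=0 F1=4 F2=0; commitIndex=0
Op 5: F2 acks idx 4 -> match: F0=0 F1=4 F2=4; commitIndex=4
Op 6: F0 acks idx 2 -> match: F0=2 F1=4 F2=4; commitIndex=4
Op 7: append 1 -> log_len=6
Op 8: append 3 -> log_len=9
Op 9: F2 acks idx 3 -> match: F0=2 F1=4 F2=4; commitIndex=4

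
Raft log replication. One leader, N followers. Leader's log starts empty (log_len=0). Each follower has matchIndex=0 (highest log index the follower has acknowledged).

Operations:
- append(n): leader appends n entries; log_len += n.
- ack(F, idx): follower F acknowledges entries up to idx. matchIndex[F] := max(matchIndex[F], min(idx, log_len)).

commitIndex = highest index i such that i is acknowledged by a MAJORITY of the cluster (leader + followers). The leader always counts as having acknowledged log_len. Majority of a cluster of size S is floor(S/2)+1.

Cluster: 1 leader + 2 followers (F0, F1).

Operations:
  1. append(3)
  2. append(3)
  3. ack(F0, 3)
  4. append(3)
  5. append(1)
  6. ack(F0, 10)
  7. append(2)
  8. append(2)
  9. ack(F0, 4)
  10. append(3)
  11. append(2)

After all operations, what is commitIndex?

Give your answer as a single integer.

Op 1: append 3 -> log_len=3
Op 2: append 3 -> log_len=6
Op 3: F0 acks idx 3 -> match: F0=3 F1=0; commitIndex=3
Op 4: append 3 -> log_len=9
Op 5: append 1 -> log_len=10
Op 6: F0 acks idx 10 -> match: F0=10 F1=0; commitIndex=10
Op 7: append 2 -> log_len=12
Op 8: append 2 -> log_len=14
Op 9: F0 acks idx 4 -> match: F0=10 F1=0; commitIndex=10
Op 10: append 3 -> log_len=17
Op 11: append 2 -> log_len=19

Answer: 10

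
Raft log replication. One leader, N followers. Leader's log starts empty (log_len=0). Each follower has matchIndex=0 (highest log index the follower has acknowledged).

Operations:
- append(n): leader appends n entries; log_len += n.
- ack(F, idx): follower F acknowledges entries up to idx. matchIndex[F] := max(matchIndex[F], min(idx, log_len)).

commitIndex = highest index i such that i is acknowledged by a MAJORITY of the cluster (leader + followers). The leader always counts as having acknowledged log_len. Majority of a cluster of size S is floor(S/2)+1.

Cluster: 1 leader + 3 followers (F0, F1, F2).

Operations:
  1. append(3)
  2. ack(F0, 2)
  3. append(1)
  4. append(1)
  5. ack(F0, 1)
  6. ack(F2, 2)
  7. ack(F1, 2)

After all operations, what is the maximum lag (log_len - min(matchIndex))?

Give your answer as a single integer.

Op 1: append 3 -> log_len=3
Op 2: F0 acks idx 2 -> match: F0=2 F1=0 F2=0; commitIndex=0
Op 3: append 1 -> log_len=4
Op 4: append 1 -> log_len=5
Op 5: F0 acks idx 1 -> match: F0=2 F1=0 F2=0; commitIndex=0
Op 6: F2 acks idx 2 -> match: F0=2 F1=0 F2=2; commitIndex=2
Op 7: F1 acks idx 2 -> match: F0=2 F1=2 F2=2; commitIndex=2

Answer: 3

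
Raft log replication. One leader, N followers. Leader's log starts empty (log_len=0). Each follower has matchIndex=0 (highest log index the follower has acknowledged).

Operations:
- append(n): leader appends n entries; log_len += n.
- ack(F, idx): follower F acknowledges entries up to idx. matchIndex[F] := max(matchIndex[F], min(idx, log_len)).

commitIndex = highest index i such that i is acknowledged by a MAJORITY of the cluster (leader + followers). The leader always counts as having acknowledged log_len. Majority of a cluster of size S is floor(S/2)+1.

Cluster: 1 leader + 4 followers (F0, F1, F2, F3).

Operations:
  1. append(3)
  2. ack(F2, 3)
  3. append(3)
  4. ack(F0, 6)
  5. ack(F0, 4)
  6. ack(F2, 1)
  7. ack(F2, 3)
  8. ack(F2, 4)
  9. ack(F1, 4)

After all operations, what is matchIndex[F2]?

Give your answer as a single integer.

Op 1: append 3 -> log_len=3
Op 2: F2 acks idx 3 -> match: F0=0 F1=0 F2=3 F3=0; commitIndex=0
Op 3: append 3 -> log_len=6
Op 4: F0 acks idx 6 -> match: F0=6 F1=0 F2=3 F3=0; commitIndex=3
Op 5: F0 acks idx 4 -> match: F0=6 F1=0 F2=3 F3=0; commitIndex=3
Op 6: F2 acks idx 1 -> match: F0=6 F1=0 F2=3 F3=0; commitIndex=3
Op 7: F2 acks idx 3 -> match: F0=6 F1=0 F2=3 F3=0; commitIndex=3
Op 8: F2 acks idx 4 -> match: F0=6 F1=0 F2=4 F3=0; commitIndex=4
Op 9: F1 acks idx 4 -> match: F0=6 F1=4 F2=4 F3=0; commitIndex=4

Answer: 4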